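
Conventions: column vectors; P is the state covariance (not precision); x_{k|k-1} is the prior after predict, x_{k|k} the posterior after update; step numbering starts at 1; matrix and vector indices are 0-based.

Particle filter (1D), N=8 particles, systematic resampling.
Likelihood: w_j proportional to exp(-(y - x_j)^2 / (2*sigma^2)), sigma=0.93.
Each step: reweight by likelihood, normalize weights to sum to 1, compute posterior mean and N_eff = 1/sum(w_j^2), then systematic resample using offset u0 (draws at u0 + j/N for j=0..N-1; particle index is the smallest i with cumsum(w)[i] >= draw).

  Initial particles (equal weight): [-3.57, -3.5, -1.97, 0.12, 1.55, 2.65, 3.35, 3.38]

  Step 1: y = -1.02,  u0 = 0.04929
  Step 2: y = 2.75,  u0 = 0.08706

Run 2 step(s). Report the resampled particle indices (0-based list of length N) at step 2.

resampled_idx = [5, 5, 6, 6, 6, 7, 7, 7]

step 1: w=[0.0205, 0.0251, 0.5208, 0.4140, 0.0193, 0.0004, 0.0000, 0.0000]  mean=-1.1062  Neff=2.2519  idx=[2, 2, 2, 2, 2, 3, 3, 3]
step 2: w=[0.0000, 0.0000, 0.0000, 0.0000, 0.0000, 0.3333, 0.3333, 0.3333]  mean=0.1195  Neff=3.0014  idx=[5, 5, 6, 6, 6, 7, 7, 7]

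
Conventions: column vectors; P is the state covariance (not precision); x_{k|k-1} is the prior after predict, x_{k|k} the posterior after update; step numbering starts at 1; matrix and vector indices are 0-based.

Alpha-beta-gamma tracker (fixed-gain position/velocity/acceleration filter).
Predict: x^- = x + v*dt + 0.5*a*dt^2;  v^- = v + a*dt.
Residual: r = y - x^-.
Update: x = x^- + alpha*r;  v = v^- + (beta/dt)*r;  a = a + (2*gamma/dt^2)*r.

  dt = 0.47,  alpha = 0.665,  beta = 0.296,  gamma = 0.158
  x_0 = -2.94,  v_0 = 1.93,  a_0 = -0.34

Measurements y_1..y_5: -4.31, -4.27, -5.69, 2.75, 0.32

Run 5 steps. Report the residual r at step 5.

step 1: x_pred=-2.0705  r=-2.2395  x^+=-3.5598  v^+=0.3598  a^+=-3.5437
step 2: x_pred=-3.7821  r=-0.4879  x^+=-4.1065  v^+=-1.6131  a^+=-4.2417
step 3: x_pred=-5.3332  r=-0.3568  x^+=-5.5705  v^+=-3.8314  a^+=-4.7521
step 4: x_pred=-7.8961  r=10.6461  x^+=-0.8164  v^+=0.6399  a^+=10.4772
step 5: x_pred=0.6415  r=-0.3215  x^+=0.4277  v^+=5.3617  a^+=10.0173

resid = -0.3215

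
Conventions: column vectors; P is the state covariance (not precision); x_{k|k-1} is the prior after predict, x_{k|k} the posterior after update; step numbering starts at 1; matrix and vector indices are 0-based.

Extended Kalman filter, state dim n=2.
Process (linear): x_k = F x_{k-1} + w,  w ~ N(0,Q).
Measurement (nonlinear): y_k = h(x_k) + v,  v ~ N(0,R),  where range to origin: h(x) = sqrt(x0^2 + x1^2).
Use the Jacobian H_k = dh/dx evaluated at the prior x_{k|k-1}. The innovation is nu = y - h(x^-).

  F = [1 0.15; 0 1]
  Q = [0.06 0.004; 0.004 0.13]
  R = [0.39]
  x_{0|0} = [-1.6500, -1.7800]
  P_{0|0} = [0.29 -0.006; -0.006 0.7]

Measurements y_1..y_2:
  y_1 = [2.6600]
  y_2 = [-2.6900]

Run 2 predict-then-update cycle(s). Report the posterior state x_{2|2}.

x_post = [-0.6721, 0.6648]

step 1: x^-=[-1.9170, -1.7800]  P^-=[0.3639 0.1030; 0.1030 0.8300]  H_jac=[-0.7328 -0.6804]  S=[1.0724]  K=[-0.3140; -0.5970]  nu=[0.0440]  x^+=[-1.9308, -1.8063]  P^+=[0.2582 -0.0981; -0.0981 0.4478]
step 2: x^-=[-2.2018, -1.8063]  P^-=[0.2988 -0.0269; -0.0269 0.5778]  H_jac=[-0.7731 -0.6343]  S=[0.7747]  K=[-0.2762; -0.4462]  nu=[-5.5379]  x^+=[-0.6721, 0.6648]  P^+=[0.2397 -0.1224; -0.1224 0.4235]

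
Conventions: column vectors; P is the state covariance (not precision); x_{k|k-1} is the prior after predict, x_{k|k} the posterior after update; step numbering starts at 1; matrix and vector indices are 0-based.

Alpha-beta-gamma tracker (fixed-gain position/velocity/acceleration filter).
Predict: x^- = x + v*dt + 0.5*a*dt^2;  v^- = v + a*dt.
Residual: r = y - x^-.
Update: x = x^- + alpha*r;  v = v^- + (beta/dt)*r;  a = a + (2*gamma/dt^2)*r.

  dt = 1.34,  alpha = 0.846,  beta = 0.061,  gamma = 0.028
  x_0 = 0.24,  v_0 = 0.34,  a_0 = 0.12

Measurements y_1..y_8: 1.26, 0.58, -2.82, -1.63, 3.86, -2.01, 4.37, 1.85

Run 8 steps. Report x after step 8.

step 1: x_pred=0.8033  r=0.4567  x^+=1.1897  v^+=0.5216  a^+=0.1342
step 2: x_pred=2.0091  r=-1.4291  x^+=0.8001  v^+=0.6364  a^+=0.0897
step 3: x_pred=1.7334  r=-4.5534  x^+=-2.1188  v^+=0.5493  a^+=-0.0523
step 4: x_pred=-1.4297  r=-0.2003  x^+=-1.5992  v^+=0.4700  a^+=-0.0586
step 5: x_pred=-1.0219  r=4.8819  x^+=3.1082  v^+=0.6138  a^+=0.0937
step 6: x_pred=4.0148  r=-6.0248  x^+=-1.0822  v^+=0.4650  a^+=-0.0942
step 7: x_pred=-0.5436  r=4.9136  x^+=3.6133  v^+=0.5625  a^+=0.0590
step 8: x_pred=4.4200  r=-2.5700  x^+=2.2458  v^+=0.5245  a^+=-0.0211

x_post = 2.2458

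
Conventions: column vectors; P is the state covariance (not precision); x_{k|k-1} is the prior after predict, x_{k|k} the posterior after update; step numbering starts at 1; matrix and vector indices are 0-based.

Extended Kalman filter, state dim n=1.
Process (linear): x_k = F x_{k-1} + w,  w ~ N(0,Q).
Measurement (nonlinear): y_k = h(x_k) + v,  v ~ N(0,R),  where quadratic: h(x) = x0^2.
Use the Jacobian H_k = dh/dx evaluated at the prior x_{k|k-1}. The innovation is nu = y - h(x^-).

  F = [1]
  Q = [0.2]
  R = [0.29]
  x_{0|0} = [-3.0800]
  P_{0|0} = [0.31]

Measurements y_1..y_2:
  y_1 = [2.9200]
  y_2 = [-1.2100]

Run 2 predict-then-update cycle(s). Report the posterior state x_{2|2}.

step 1: x^-=[-3.0800]  P^-=[0.5100]  H_jac=[-6.1600]  S=[19.6423]  K=[-0.1599]  nu=[-6.5664]  x^+=[-2.0298]  P^+=[0.0075]
step 2: x^-=[-2.0298]  P^-=[0.2075]  H_jac=[-4.0595]  S=[3.7100]  K=[-0.2271]  nu=[-5.3299]  x^+=[-0.8194]  P^+=[0.0162]

x_post = [-0.8194]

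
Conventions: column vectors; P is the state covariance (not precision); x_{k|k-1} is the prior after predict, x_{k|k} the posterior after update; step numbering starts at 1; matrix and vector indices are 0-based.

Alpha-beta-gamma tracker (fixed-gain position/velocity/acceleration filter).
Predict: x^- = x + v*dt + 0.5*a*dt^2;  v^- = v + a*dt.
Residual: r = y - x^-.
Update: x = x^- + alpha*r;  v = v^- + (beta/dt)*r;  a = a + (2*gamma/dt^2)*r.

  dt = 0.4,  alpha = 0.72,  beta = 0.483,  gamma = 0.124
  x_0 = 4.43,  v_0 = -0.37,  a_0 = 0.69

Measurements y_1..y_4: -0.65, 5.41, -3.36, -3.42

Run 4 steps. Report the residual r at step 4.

step 1: x_pred=4.3372  r=-4.9872  x^+=0.7464  v^+=-6.1160  a^+=-7.0402
step 2: x_pred=-2.2632  r=7.6732  x^+=3.2615  v^+=0.3333  a^+=4.8533
step 3: x_pred=3.7831  r=-7.1431  x^+=-1.3599  v^+=-6.3506  a^+=-6.2185
step 4: x_pred=-4.3977  r=0.9777  x^+=-3.6937  v^+=-7.6575  a^+=-4.7031

resid = 0.9777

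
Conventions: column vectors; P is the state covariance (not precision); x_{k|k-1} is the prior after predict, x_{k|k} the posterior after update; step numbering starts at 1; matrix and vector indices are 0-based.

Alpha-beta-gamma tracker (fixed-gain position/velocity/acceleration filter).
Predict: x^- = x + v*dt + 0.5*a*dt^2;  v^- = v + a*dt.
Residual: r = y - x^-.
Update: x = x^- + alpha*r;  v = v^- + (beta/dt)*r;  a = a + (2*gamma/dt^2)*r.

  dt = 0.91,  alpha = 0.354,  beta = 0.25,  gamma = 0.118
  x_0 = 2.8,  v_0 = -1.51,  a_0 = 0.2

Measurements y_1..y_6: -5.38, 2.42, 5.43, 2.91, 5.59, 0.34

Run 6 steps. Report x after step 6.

x_post = 9.0565

step 1: x_pred=1.5087  r=-6.8887  x^+=-0.9299  v^+=-3.2205  a^+=-1.7632
step 2: x_pred=-4.5906  r=7.0106  x^+=-2.1089  v^+=-2.8990  a^+=0.2347
step 3: x_pred=-4.6498  r=10.0798  x^+=-1.0815  v^+=0.0837  a^+=3.1074
step 4: x_pred=0.2813  r=2.6287  x^+=1.2118  v^+=3.6336  a^+=3.8565
step 5: x_pred=6.1153  r=-0.5253  x^+=5.9293  v^+=6.9988  a^+=3.7068
step 6: x_pred=13.8330  r=-13.4930  x^+=9.0565  v^+=6.6651  a^+=-0.1385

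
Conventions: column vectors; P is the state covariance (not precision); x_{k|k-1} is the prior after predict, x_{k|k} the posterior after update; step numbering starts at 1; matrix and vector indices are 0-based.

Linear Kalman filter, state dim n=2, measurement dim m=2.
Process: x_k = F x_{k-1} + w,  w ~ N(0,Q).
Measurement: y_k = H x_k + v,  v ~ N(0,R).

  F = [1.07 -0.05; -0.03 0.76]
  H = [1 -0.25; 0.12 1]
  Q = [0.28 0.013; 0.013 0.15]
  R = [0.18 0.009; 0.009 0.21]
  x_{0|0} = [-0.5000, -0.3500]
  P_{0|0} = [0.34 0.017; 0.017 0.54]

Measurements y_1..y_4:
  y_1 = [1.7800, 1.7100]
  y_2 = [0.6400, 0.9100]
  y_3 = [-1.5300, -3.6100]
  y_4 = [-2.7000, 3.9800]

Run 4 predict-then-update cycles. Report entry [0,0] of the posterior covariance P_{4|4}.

P_post[0,0] = 0.1286

step 1: x^-=[-0.5175, -0.2510]  P^-=[0.6688 -0.0046; -0.0046 0.4614]  S=[0.8799 -0.0305; -0.0305 0.6800]  K=[0.7664 0.1457; -0.1130 0.6727]  nu=[2.2348, 2.0231]  x^+=[1.4901, 0.8576]  P^+=[0.1443 0.0202; 0.0202 0.1378]
step 2: x^-=[1.5515, 0.6071]  P^-=[0.4434 0.0196; 0.0196 0.2288]  S=[0.6279 0.0240; 0.0240 0.4499]  K=[0.6936 0.1248; -0.0797 0.5181]  nu=[-0.7597, 0.1168]  x^+=[1.0391, 0.7281]  P^+=[0.1302 0.0168; 0.0168 0.1061]
step 3: x^-=[1.0755, 0.5222]  P^-=[0.4275 0.0185; 0.0185 0.2106]  S=[0.6114 0.0256; 0.0256 0.4312]  K=[0.6866 0.1211; -0.0767 0.4981]  nu=[-2.4749, -4.2613]  x^+=[-1.1399, -1.4106]  P^+=[0.1287 0.0162; 0.0162 0.1020]
step 4: x^-=[-1.1491, -1.0378]  P^-=[0.4259 0.0182; 0.0182 0.2083]  S=[0.6098 0.0257; 0.0257 0.4288]  K=[0.6859 0.1205; -0.0764 0.4954]  nu=[-1.8103, 5.1557]  x^+=[-1.7694, 1.6548]  P^+=[0.1286 0.0161; 0.0161 0.1014]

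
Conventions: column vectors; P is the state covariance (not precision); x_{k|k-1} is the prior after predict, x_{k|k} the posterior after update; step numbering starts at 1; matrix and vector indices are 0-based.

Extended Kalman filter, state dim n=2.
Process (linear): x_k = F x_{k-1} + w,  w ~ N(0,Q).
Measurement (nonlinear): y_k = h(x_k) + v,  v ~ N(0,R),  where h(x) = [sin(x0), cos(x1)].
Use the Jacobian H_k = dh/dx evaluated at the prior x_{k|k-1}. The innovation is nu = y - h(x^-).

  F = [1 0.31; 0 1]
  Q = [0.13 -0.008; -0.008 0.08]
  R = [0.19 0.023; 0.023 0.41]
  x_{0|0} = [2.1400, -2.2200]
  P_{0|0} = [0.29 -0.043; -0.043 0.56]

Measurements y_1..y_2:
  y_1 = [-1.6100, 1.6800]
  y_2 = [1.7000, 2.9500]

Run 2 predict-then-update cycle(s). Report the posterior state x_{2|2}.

x_post = [1.7546, 0.3676]

step 1: x^-=[1.4518, -2.2200]  P^-=[0.4472 0.1226; 0.1226 0.6400]  H_jac=[0.1187 0.0000; 0.0000 0.7966]  S=[0.1963 0.0346; 0.0346 0.8161]  K=[0.2512 0.1090; -0.0362 0.6262]  nu=[-2.6029, 2.2846]  x^+=[1.0470, -0.6951]  P^+=[0.4232 0.0634; 0.0634 0.3213]
step 2: x^-=[0.8315, -0.6951]  P^-=[0.6233 0.1550; 0.1550 0.4013]  H_jac=[0.6738 0.0000; 0.0000 0.6405]  S=[0.4730 0.0899; 0.0899 0.5746]  K=[0.8813 0.0349; 0.1399 0.4254]  nu=[0.9611, 2.1820]  x^+=[1.7546, 0.3676]  P^+=[0.2497 0.0540; 0.0540 0.2773]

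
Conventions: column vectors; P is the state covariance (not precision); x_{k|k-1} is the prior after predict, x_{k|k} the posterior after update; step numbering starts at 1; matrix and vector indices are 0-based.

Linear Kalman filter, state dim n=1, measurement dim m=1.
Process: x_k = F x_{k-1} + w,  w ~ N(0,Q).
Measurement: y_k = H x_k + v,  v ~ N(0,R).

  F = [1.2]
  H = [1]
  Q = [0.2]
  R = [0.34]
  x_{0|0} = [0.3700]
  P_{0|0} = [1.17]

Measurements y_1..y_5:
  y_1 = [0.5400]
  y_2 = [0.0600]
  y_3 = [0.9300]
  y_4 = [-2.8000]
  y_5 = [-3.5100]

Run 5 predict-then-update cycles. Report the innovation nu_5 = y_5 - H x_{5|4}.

step 1: x^-=[0.4440]  P^-=[1.8848]  S=[2.2248]  K=[0.8472]  nu=[0.0960]  x^+=[0.5253]  P^+=[0.2880]
step 2: x^-=[0.6304]  P^-=[0.6148]  S=[0.9548]  K=[0.6439]  nu=[-0.5704]  x^+=[0.2631]  P^+=[0.2189]
step 3: x^-=[0.3157]  P^-=[0.5153]  S=[0.8553]  K=[0.6025]  nu=[0.6143]  x^+=[0.6858]  P^+=[0.2048]
step 4: x^-=[0.8230]  P^-=[0.4950]  S=[0.8350]  K=[0.5928]  nu=[-3.6230]  x^+=[-1.3247]  P^+=[0.2016]
step 5: x^-=[-1.5897]  P^-=[0.4902]  S=[0.8302]  K=[0.5905]  nu=[-1.9203]  x^+=[-2.7236]  P^+=[0.2008]

innov = [-1.9203]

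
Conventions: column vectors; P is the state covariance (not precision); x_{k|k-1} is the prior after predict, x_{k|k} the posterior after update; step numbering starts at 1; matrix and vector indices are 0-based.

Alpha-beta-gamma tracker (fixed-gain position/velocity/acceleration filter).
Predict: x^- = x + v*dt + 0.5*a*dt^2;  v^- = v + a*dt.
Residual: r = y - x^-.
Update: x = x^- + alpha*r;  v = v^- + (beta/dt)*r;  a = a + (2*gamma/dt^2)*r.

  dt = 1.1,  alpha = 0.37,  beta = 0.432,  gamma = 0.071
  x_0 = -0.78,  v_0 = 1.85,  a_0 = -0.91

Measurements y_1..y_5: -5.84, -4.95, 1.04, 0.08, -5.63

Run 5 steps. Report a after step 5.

a_post = 0.1589

step 1: x_pred=0.7045  r=-6.5444  x^+=-1.7170  v^+=-1.7212  a^+=-1.6780
step 2: x_pred=-4.6255  r=-0.3245  x^+=-4.7456  v^+=-3.6945  a^+=-1.7161
step 3: x_pred=-9.8477  r=10.8877  x^+=-5.8193  v^+=-1.3063  a^+=-0.4384
step 4: x_pred=-7.5214  r=7.6014  x^+=-4.7089  v^+=1.1968  a^+=0.4537
step 5: x_pred=-3.1179  r=-2.5121  x^+=-4.0474  v^+=0.7093  a^+=0.1589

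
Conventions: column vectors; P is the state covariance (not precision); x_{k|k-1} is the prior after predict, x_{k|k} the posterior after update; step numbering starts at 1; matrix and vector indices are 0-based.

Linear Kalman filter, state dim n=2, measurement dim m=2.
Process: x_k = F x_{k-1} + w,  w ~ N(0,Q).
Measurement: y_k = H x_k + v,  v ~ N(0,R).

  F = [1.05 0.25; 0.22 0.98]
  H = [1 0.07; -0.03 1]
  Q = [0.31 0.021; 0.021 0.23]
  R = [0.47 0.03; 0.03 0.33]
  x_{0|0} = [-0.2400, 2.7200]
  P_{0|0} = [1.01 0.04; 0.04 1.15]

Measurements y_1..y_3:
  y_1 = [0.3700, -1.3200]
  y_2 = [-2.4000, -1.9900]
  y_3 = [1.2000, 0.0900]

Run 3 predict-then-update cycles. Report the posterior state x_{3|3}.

step 1: x^-=[0.4280, 2.6128]  P^-=[1.5164 0.5794; 0.5794 1.4006]  S=[2.0744 0.6608; 0.6608 1.6972]  K=[0.7424 0.0256; 0.0765 0.7852]  nu=[-0.2409, -3.9200]  x^+=[0.1490, -0.4837]  P^+=[0.3468 0.0411; 0.0411 0.2627]
step 2: x^-=[0.0355, -0.4412]  P^-=[0.7304 0.2100; 0.2100 0.5168]  S=[1.2323 0.2539; 0.2539 0.8348]  K=[0.5955 0.0443; 0.0788 0.5875]  nu=[-2.4046, -1.5477]  x^+=[-1.4649, -1.5399]  P^+=[0.2784 0.0408; 0.0408 0.1975]
step 3: x^-=[-1.9232, -1.8314]  P^-=[0.6507 0.1779; 0.1779 0.4507]  S=[1.1478 0.2196; 0.2196 0.7706]  K=[0.5695 0.0433; 0.0761 0.5563]  nu=[3.2514, 1.8637]  x^+=[0.0090, -0.5473]  P^+=[0.2662 0.0394; 0.0394 0.1870]

x_post = [0.0090, -0.5473]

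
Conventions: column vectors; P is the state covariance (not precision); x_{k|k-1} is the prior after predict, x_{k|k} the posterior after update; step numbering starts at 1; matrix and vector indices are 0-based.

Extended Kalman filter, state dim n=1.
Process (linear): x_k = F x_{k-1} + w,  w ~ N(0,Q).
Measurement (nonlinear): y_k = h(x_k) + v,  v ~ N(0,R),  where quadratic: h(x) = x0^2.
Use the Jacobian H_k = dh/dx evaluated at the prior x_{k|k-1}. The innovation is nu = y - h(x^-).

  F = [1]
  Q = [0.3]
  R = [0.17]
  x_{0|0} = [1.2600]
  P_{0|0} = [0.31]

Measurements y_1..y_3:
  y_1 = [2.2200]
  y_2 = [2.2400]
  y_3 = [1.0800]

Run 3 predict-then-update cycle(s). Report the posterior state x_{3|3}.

step 1: x^-=[1.2600]  P^-=[0.6100]  H_jac=[2.5200]  S=[4.0437]  K=[0.3801]  nu=[0.6324]  x^+=[1.5004]  P^+=[0.0256]
step 2: x^-=[1.5004]  P^-=[0.3256]  H_jac=[3.0008]  S=[3.1024]  K=[0.3150]  nu=[-0.0112]  x^+=[1.4969]  P^+=[0.0178]
step 3: x^-=[1.4969]  P^-=[0.3178]  H_jac=[2.9937]  S=[3.0187]  K=[0.3152]  nu=[-1.1606]  x^+=[1.1310]  P^+=[0.0179]

x_post = [1.1310]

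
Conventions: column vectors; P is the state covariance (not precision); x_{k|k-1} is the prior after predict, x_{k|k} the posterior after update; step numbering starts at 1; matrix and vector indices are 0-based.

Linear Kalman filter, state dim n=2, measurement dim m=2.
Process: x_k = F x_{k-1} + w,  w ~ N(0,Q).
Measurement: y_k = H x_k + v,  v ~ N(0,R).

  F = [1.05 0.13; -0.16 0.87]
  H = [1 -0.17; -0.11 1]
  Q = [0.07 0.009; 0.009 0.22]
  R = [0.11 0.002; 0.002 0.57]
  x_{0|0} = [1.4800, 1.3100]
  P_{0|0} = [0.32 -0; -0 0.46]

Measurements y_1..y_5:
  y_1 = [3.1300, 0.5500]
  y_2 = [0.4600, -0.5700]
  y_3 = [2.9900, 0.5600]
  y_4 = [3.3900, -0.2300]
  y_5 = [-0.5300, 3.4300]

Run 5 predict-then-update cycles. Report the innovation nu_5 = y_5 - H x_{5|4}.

step 1: x^-=[1.7243, 0.9029]  P^-=[0.4306 0.0073; 0.0073 0.5764]  S=[0.5548 -0.1359; -0.1359 1.1500]  K=[0.7882 0.0583; -0.0421 0.4955]  nu=[1.5592, -0.1632]  x^+=[2.9437, 0.7564]  P^+=[0.0945 0.0452; 0.0452 0.2873]
step 2: x^-=[3.1893, 0.1871]  P^-=[0.1914 0.0660; 0.0660 0.4273]  S=[0.2913 -0.0245; -0.0245 0.9851]  K=[0.6236 0.0611; 0.0130 0.4267]  nu=[-2.6975, -0.4062]  x^+=[1.4822, -0.0213]  P^+=[0.0763 0.0445; 0.0445 0.2482]
step 3: x^-=[1.5535, -0.2557]  P^-=[0.1704 0.0639; 0.0639 0.3974]  S=[0.2702 -0.0192; -0.0192 0.9554]  K=[0.5948 0.0592; 0.0156 0.4089]  nu=[1.3930, 0.9866]  x^+=[2.4405, 0.1695]  P^+=[0.0729 0.0430; 0.0430 0.2378]
step 4: x^-=[2.5846, -0.2430]  P^-=[0.1661 0.0620; 0.0620 0.3899]  S=[0.2662 -0.0194; -0.0194 0.9483]  K=[0.5884 0.0582; 0.0134 0.4043]  nu=[0.7641, 0.2973]  x^+=[3.0514, -0.1126]  P^+=[0.0720 0.0422; 0.0422 0.2351]
step 5: x^-=[3.1894, -0.5862]  P^-=[0.1649 0.0612; 0.0612 0.3880]  S=[0.2653 -0.0198; -0.0198 0.9466]  K=[0.5866 0.0577; 0.0121 0.4031]  nu=[-3.8190, 4.3670]  x^+=[1.2011, 1.1279]  P^+=[0.0718 0.0420; 0.0420 0.2344]

innov = [-3.8190, 4.3670]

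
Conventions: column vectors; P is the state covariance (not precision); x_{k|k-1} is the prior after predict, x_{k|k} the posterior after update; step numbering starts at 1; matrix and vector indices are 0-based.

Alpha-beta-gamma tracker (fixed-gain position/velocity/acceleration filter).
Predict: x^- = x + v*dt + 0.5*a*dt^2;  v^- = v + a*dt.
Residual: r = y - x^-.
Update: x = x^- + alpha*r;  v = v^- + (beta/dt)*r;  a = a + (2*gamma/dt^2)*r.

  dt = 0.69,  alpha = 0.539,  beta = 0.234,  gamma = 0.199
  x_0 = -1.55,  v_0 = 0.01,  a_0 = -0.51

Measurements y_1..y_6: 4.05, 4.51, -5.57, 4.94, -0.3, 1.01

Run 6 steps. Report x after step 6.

step 1: x_pred=-1.6645  r=5.7145  x^+=1.4156  v^+=1.5961  a^+=4.2671
step 2: x_pred=3.5327  r=0.9773  x^+=4.0595  v^+=4.8718  a^+=5.0841
step 3: x_pred=8.6313  r=-14.2013  x^+=0.9768  v^+=3.5637  a^+=-6.7876
step 4: x_pred=1.8200  r=3.1200  x^+=3.5017  v^+=-0.0616  a^+=-4.1794
step 5: x_pred=2.4643  r=-2.7643  x^+=0.9743  v^+=-3.8828  a^+=-6.4902
step 6: x_pred=-3.2498  r=4.2598  x^+=-0.9538  v^+=-6.9164  a^+=-2.9292

x_post = -0.9538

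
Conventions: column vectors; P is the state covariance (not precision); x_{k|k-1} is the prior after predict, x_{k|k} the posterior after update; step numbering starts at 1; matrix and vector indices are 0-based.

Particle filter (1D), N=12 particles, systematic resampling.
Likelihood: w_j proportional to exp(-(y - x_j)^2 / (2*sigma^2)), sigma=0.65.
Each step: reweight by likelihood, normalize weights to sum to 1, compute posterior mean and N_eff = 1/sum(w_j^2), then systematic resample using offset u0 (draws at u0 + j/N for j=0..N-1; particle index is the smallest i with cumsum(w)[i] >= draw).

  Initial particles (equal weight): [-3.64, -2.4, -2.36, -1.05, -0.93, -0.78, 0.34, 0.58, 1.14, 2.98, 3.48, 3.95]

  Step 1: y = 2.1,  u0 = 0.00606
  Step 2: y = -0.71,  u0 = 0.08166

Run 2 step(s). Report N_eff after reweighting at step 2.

step 1: w=[0.0000, 0.0000, 0.0000, 0.0000, 0.0000, 0.0001, 0.0270, 0.0684, 0.3541, 0.4214, 0.1107, 0.0184]  mean=2.1659  Neff=3.1156  idx=[6, 7, 8, 8, 8, 8, 9, 9, 9, 9, 9, 10]
step 2: w=[0.5646, 0.2904, 0.0363, 0.0363, 0.0363, 0.0363, 0.0000, 0.0000, 0.0000, 0.0000, 0.0000, 0.0000]  mean=0.5257  Neff=2.4490  idx=[0, 0, 0, 0, 0, 0, 1, 1, 1, 1, 3, 5]

N_eff = 2.4490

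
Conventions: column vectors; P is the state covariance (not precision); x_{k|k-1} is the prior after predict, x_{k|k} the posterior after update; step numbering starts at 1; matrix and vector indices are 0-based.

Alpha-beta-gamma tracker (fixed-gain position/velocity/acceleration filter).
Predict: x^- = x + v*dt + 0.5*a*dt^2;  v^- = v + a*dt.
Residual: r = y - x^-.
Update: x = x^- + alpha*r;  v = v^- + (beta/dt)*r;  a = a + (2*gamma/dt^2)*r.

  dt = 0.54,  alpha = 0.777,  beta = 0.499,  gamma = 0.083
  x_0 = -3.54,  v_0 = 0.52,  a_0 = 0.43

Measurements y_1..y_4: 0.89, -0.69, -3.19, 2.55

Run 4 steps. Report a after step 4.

a_post = 1.1997

step 1: x_pred=-3.1965  r=4.0865  x^+=-0.0213  v^+=4.5284  a^+=2.7563
step 2: x_pred=2.8259  r=-3.5159  x^+=0.0941  v^+=2.7679  a^+=0.7548
step 3: x_pred=1.6988  r=-4.8888  x^+=-2.0998  v^+=-1.3421  a^+=-2.0282
step 4: x_pred=-3.1203  r=5.6703  x^+=1.2855  v^+=2.8024  a^+=1.1997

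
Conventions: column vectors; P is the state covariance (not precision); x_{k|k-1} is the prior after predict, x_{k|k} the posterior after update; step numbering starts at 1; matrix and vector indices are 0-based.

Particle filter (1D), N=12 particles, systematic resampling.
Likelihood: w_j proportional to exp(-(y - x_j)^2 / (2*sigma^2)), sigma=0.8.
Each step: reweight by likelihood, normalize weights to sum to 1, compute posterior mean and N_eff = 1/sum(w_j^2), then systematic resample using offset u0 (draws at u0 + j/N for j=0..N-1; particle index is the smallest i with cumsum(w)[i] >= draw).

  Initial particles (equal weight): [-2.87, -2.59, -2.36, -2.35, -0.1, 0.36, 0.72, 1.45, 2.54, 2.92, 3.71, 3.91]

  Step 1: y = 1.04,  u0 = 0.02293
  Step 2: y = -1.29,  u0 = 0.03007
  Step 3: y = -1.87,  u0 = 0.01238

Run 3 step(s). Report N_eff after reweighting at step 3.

step 1: w=[0.0000, 0.0000, 0.0000, 0.0000, 0.1168, 0.2247, 0.2977, 0.2828, 0.0556, 0.0204, 0.0012, 0.0005]  mean=0.9009  Neff=4.2316  idx=[4, 4, 5, 5, 6, 6, 6, 6, 7, 7, 7, 8]
step 2: w=[0.3066, 0.3066, 0.1105, 0.1105, 0.0395, 0.0395, 0.0395, 0.0395, 0.0026, 0.0026, 0.0026, 0.0000]  mean=0.1434  Neff=4.5726  idx=[0, 0, 0, 0, 1, 1, 1, 2, 2, 3, 4, 6]
step 3: w=[0.1276, 0.1276, 0.1276, 0.1276, 0.1276, 0.1276, 0.1276, 0.0303, 0.0303, 0.0303, 0.0078, 0.0078]  mean=-0.0453  Neff=8.5537  idx=[0, 0, 1, 2, 2, 3, 4, 4, 5, 5, 6, 8]

N_eff = 8.5537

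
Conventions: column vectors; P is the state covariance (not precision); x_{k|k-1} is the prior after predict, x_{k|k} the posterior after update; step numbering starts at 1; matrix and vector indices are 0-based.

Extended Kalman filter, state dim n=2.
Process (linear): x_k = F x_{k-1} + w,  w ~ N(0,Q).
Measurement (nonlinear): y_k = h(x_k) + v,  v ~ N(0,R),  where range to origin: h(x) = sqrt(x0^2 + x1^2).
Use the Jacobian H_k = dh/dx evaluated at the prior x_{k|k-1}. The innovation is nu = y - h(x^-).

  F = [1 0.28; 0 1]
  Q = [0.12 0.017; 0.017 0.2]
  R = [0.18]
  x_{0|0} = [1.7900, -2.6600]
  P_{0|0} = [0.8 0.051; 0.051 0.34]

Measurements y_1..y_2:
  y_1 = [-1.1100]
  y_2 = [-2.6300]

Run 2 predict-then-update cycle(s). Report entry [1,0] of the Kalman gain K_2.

K[1,0] = -0.2977

step 1: x^-=[1.0452, -2.6600]  P^-=[0.9752 0.1632; 0.1632 0.5400]  H_jac=[0.3657 -0.9307]  S=[0.6671]  K=[0.3069; -0.6639]  nu=[-3.9680]  x^+=[-0.1727, -0.0256]  P^+=[0.9124 0.2991; 0.2991 0.2459]
step 2: x^-=[-0.1798, -0.0256]  P^-=[1.2192 0.3850; 0.3850 0.4459]  H_jac=[-0.9900 -0.1408]  S=[1.4912]  K=[-0.8458; -0.2977]  nu=[-2.8117]  x^+=[2.1983, 0.8115]  P^+=[0.1524 0.0095; 0.0095 0.3138]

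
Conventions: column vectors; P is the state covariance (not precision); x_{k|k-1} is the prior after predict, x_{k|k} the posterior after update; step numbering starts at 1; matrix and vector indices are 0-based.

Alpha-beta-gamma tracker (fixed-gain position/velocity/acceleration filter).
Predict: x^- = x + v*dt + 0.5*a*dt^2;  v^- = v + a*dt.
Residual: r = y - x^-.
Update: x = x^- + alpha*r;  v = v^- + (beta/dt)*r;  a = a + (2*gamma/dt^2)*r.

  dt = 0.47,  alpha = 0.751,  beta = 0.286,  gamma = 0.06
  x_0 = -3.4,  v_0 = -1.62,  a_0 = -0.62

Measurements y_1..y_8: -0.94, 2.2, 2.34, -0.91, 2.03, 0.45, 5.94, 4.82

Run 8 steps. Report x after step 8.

step 1: x_pred=-4.2299  r=3.2899  x^+=-1.7592  v^+=0.0905  a^+=1.1672
step 2: x_pred=-1.5877  r=3.7877  x^+=1.2569  v^+=2.9440  a^+=3.2248
step 3: x_pred=2.9967  r=-0.6567  x^+=2.5035  v^+=4.0600  a^+=2.8680
step 4: x_pred=4.7285  r=-5.6385  x^+=0.4940  v^+=1.9769  a^+=-0.1950
step 5: x_pred=1.4016  r=0.6284  x^+=1.8735  v^+=2.2677  a^+=0.1464
step 6: x_pred=2.9555  r=-2.5055  x^+=1.0739  v^+=0.8118  a^+=-1.2147
step 7: x_pred=1.3213  r=4.6187  x^+=4.7899  v^+=3.0515  a^+=1.2944
step 8: x_pred=6.3671  r=-1.5471  x^+=5.2052  v^+=2.7184  a^+=0.4539

x_post = 5.2052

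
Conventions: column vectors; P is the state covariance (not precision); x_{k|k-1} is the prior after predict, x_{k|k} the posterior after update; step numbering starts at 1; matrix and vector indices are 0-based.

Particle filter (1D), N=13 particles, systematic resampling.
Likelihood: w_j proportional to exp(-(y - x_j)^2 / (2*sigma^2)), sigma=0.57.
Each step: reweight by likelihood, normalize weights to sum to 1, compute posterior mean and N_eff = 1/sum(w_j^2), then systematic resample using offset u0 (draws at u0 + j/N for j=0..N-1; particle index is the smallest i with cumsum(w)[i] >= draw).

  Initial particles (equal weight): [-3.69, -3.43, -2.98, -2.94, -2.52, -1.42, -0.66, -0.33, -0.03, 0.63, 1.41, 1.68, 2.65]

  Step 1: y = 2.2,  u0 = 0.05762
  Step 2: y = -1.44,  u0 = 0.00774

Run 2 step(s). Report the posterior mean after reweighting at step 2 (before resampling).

step 1: w=[0.0000, 0.0000, 0.0000, 0.0000, 0.0000, 0.0000, 0.0000, 0.0000, 0.0003, 0.0125, 0.2129, 0.3669, 0.4073]  mean=2.0040  Neff=2.8897  idx=[10, 10, 10, 11, 11, 11, 11, 12, 12, 12, 12, 12, 12]
step 2: w=[0.2999, 0.2999, 0.2999, 0.0251, 0.0251, 0.0251, 0.0251, 0.0000, 0.0000, 0.0000, 0.0000, 0.0000, 0.0000]  mean=1.4371  Neff=3.6726  idx=[0, 0, 0, 0, 1, 1, 1, 1, 2, 2, 2, 2, 4]

post_mean = 1.4371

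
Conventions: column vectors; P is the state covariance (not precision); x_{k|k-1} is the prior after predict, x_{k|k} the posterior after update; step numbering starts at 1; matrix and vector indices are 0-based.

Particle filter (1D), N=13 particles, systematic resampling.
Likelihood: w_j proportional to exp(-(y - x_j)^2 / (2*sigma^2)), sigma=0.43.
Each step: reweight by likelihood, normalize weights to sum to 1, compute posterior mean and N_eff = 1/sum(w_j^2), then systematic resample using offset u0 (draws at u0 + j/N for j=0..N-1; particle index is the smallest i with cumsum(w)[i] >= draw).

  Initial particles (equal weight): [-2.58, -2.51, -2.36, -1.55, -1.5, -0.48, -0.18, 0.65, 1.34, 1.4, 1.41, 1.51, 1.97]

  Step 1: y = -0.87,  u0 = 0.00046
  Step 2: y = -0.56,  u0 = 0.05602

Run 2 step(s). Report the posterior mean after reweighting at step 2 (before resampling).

step 1: w=[0.0002, 0.0004, 0.0016, 0.1821, 0.2174, 0.4215, 0.1755, 0.0012, 0.0000, 0.0000, 0.0000, 0.0000, 0.0000]  mean=-0.8469  Neff=3.4615  idx=[1, 3, 3, 4, 4, 4, 5, 5, 5, 5, 5, 6, 6]
step 2: w=[0.0000, 0.0106, 0.0106, 0.0137, 0.0137, 0.0137, 0.1470, 0.1470, 0.1470, 0.1470, 0.1470, 0.1012, 0.1012]  mean=-0.4838  Neff=7.7281  idx=[5, 6, 7, 7, 8, 8, 9, 9, 10, 10, 11, 12, 12]

post_mean = -0.4838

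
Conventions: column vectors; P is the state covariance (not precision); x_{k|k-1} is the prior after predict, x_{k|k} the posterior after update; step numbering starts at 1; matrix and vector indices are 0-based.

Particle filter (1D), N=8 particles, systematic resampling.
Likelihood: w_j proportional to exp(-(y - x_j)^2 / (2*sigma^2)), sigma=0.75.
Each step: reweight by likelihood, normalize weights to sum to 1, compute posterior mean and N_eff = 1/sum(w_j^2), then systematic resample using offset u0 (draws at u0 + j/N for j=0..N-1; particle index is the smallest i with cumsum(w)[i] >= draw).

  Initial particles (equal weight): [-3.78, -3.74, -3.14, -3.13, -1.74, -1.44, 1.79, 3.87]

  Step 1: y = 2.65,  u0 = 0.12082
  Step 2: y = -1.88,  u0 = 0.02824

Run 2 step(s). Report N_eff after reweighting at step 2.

step 1: w=[0.0000, 0.0000, 0.0000, 0.0000, 0.0000, 0.0000, 0.6605, 0.3395]  mean=2.4961  Neff=1.8131  idx=[6, 6, 6, 6, 6, 7, 7, 7]
step 2: w=[0.2000, 0.2000, 0.2000, 0.2000, 0.2000, 0.0000, 0.0000, 0.0000]  mean=1.7900  Neff=5.0000  idx=[0, 0, 1, 2, 2, 3, 3, 4]

N_eff = 5.0000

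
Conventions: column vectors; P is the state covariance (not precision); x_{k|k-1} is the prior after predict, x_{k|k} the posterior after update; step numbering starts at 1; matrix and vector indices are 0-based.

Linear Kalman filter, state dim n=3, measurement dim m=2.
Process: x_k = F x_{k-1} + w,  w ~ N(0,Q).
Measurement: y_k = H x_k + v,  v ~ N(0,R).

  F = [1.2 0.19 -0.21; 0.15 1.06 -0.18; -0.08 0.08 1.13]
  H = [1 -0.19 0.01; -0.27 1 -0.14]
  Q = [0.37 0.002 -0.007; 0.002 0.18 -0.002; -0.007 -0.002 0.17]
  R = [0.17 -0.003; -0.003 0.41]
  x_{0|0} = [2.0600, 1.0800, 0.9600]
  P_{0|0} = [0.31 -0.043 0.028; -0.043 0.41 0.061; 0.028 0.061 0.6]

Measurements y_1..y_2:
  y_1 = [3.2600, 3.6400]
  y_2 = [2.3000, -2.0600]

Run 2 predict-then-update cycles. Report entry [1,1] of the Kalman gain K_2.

K[1,1] = 0.5348

step 1: x^-=[2.4756, 1.2810, 1.0064]  P^-=[0.8191 0.0845 -0.1259; 0.0845 0.6286 -0.0125; -0.1259 -0.0125 0.9473]  S=[0.9773 -0.2385; -0.2385 1.0652]  K=[0.8390 0.0762; 0.1093 0.5948; -0.1504 -0.1380]  nu=[1.0177, 3.1683]  x^+=[3.5708, 3.2769, 0.4161]  P^+=[0.1555 0.0676 -0.0217; 0.0676 0.2711 0.0661; -0.0217 0.0661 0.9148]
step 2: x^-=[4.8202, 3.9342, 0.4467]  P^-=[0.6805 0.1955 -0.2462; 0.1955 0.5152 -0.0977; -0.2462 -0.0977 1.3558]  S=[0.7904 -0.0494; -0.0494 0.9045]  K=[0.8169 0.0958; 0.1557 0.5348; -0.2871 -0.2600]  nu=[-1.7772, -4.6302]  x^+=[2.9251, 1.1811, 2.1609]  P^+=[0.1526 0.0710 -0.0502; 0.0710 0.2455 0.0539; -0.0502 0.0539 1.2369]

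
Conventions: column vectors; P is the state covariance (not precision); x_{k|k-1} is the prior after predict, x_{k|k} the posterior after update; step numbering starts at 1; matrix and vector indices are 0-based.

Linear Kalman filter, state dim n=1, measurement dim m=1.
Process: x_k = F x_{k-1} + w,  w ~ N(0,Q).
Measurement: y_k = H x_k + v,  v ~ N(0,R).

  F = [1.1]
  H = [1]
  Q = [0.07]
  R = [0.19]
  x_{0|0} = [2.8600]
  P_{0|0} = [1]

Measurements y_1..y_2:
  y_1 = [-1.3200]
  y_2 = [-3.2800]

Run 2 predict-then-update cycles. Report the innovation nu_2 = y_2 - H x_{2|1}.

innov = [-2.4630]

step 1: x^-=[3.1460]  P^-=[1.2800]  S=[1.4700]  K=[0.8707]  nu=[-4.4660]  x^+=[-0.7428]  P^+=[0.1654]
step 2: x^-=[-0.8170]  P^-=[0.2702]  S=[0.4602]  K=[0.5871]  nu=[-2.4630]  x^+=[-2.2631]  P^+=[0.1116]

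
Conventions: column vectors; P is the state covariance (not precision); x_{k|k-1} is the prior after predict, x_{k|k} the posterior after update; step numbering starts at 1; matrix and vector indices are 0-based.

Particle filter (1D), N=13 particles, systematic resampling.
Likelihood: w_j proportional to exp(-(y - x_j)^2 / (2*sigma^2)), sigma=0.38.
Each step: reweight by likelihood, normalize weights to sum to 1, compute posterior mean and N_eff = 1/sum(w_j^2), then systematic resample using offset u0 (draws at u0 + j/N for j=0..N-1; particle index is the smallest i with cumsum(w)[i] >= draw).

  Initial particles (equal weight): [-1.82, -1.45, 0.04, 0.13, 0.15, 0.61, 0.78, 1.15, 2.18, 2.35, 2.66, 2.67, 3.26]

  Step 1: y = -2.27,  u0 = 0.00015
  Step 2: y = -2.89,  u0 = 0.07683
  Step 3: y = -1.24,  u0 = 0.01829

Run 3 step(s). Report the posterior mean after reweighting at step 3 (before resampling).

step 1: w=[0.8358, 0.1642, 0.0000, 0.0000, 0.0000, 0.0000, 0.0000, 0.0000, 0.0000, 0.0000, 0.0000, 0.0000, 0.0000]  mean=-1.7592  Neff=1.3784  idx=[0, 0, 0, 0, 0, 0, 0, 0, 0, 0, 0, 1, 1]
step 2: w=[0.0903, 0.0903, 0.0903, 0.0903, 0.0903, 0.0903, 0.0903, 0.0903, 0.0903, 0.0903, 0.0903, 0.0036, 0.0036]  mean=-1.8173  Neff=11.1578  idx=[0, 1, 2, 3, 4, 5, 5, 6, 7, 8, 9, 10, 12]
step 3: w=[0.0678, 0.0678, 0.0678, 0.0678, 0.0678, 0.0678, 0.0678, 0.0678, 0.0678, 0.0678, 0.0678, 0.0678, 0.1865]  mean=-1.7510  Neff=11.1191  idx=[0, 1, 2, 3, 4, 5, 7, 8, 9, 10, 11, 12, 12]

post_mean = -1.7510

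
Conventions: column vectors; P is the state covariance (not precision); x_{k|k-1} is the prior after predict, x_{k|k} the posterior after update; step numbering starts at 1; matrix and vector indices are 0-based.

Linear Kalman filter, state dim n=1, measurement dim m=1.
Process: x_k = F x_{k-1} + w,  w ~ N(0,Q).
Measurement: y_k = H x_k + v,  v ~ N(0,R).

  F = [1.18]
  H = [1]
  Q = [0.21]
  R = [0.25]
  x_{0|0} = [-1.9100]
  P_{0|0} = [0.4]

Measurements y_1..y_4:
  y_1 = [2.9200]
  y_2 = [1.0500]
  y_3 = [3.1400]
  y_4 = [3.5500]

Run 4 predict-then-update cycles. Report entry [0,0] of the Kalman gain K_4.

K[0,0] = 0.6332

step 1: x^-=[-2.2538]  P^-=[0.7670]  S=[1.0170]  K=[0.7542]  nu=[5.1738]  x^+=[1.6481]  P^+=[0.1885]
step 2: x^-=[1.9448]  P^-=[0.4725]  S=[0.7225]  K=[0.6540]  nu=[-0.8948]  x^+=[1.3596]  P^+=[0.1635]
step 3: x^-=[1.6043]  P^-=[0.4377]  S=[0.6877]  K=[0.6364]  nu=[1.5357]  x^+=[2.5817]  P^+=[0.1591]
step 4: x^-=[3.0464]  P^-=[0.4315]  S=[0.6815]  K=[0.6332]  nu=[0.5036]  x^+=[3.3653]  P^+=[0.1583]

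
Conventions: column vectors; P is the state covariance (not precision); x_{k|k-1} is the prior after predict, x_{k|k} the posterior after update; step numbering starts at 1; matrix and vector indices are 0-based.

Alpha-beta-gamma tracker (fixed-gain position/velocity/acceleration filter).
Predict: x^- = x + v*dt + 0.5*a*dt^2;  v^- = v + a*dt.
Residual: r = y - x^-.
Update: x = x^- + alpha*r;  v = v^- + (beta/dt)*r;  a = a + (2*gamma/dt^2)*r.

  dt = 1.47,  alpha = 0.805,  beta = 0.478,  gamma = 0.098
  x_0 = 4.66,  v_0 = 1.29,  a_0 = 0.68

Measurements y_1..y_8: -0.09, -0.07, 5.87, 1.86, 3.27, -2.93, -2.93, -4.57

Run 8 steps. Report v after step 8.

step 1: x_pred=7.2910  r=-7.3810  x^+=1.3493  v^+=-0.1105  a^+=0.0105
step 2: x_pred=1.1983  r=-1.2683  x^+=0.1773  v^+=-0.5074  a^+=-0.1045
step 3: x_pred=-0.6815  r=6.5515  x^+=4.5925  v^+=1.4693  a^+=0.4897
step 4: x_pred=7.2815  r=-5.4215  x^+=2.9172  v^+=0.4263  a^+=-0.0020
step 5: x_pred=3.5417  r=-0.2717  x^+=3.3230  v^+=0.3350  a^+=-0.0267
step 6: x_pred=3.7866  r=-6.7166  x^+=-1.6203  v^+=-1.8882  a^+=-0.6359
step 7: x_pred=-5.0830  r=2.1530  x^+=-3.3498  v^+=-2.1229  a^+=-0.4406
step 8: x_pred=-6.9465  r=2.3765  x^+=-5.0334  v^+=-1.9978  a^+=-0.2250

v_post = -1.9978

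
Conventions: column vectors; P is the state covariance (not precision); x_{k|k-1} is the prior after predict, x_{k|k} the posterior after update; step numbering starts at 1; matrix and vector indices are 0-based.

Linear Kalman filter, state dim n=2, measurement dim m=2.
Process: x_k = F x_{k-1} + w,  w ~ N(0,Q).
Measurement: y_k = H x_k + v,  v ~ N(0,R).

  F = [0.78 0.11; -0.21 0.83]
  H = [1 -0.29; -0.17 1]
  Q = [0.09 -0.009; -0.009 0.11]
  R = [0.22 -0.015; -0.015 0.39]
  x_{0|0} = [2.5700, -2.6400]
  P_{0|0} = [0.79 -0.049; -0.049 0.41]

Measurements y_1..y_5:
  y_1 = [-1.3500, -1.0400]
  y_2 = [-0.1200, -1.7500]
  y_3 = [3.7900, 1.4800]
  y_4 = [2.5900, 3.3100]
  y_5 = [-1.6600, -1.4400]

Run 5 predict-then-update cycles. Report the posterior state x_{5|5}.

step 1: x^-=[1.7142, -2.7309]  P^-=[0.5672 -0.1316; -0.1316 0.4444]  S=[0.9009 -0.3783; -0.3783 0.8955]  K=[0.6869 0.0356; -0.0853 0.4852]  nu=[-3.8562, 1.9823]  x^+=[-0.8640, -1.4401]  P^+=[0.1595 0.0307; 0.0307 0.1957]
step 2: x^-=[-0.8324, -1.0138]  P^-=[0.1947 0.0019; 0.0019 0.2412]  S=[0.4338 -0.1160; -0.1160 0.6361]  K=[0.4566 0.0343; -0.0584 0.3679]  nu=[0.4184, -0.8777]  x^+=[-0.6714, -1.3612]  P^+=[0.1071 0.0247; 0.0247 0.1486]
step 3: x^-=[-0.6734, -0.9888]  P^-=[0.1612 0.0025; 0.0025 0.2085]  S=[0.3973 -0.1003; -0.1003 0.6023]  K=[0.4108 0.0270; -0.0614 0.3352]  nu=[4.1767, 2.3543]  x^+=[1.1056, -0.4560]  P^+=[0.0960 0.0207; 0.0207 0.1352]
step 4: x^-=[0.8122, -0.6106]  P^-=[0.1536 0.0005; 0.0005 0.2001]  S=[0.3901 -0.0986; -0.0986 0.5944]  K=[0.3991 0.0232; -0.0651 0.3258]  nu=[1.6007, 4.0587]  x^+=[1.5451, 0.6073]  P^+=[0.0929 0.0188; 0.0188 0.1312]
step 5: x^-=[1.2720, 0.1796]  P^-=[0.1514 -0.0005; -0.0005 0.1979]  S=[0.3883 -0.0986; -0.0986 0.5925]  K=[0.3957 0.0216; -0.0670 0.3231]  nu=[-2.8799, -1.4034]  x^+=[0.1022, -0.0808]  P^+=[0.0920 0.0181; 0.0181 0.1301]

x_post = [0.1022, -0.0808]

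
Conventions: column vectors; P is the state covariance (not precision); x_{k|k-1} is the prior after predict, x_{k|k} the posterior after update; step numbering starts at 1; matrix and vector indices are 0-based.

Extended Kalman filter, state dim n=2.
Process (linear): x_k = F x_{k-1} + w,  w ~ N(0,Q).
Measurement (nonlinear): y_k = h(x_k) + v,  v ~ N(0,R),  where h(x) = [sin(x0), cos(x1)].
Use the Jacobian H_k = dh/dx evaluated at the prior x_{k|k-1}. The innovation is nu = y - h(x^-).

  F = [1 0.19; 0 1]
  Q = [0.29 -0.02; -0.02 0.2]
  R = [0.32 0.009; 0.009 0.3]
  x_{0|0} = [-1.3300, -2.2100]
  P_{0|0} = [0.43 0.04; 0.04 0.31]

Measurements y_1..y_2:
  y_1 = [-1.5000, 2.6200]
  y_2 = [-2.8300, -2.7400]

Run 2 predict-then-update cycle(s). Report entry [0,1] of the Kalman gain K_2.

step 1: x^-=[-1.7499, -2.2100]  P^-=[0.7464 0.0789; 0.0789 0.5100]  H_jac=[-0.1781 0.0000; 0.0000 0.8026]  S=[0.3437 -0.0023; -0.0023 0.6285]  K=[-0.3862 0.0994; -0.0366 0.6511]  nu=[-0.5160, 3.2166]  x^+=[-1.2310, -0.0968]  P^+=[0.6887 0.0328; 0.0328 0.2430]
step 2: x^-=[-1.2494, -0.0968]  P^-=[1.0000 0.0590; 0.0590 0.4430]  H_jac=[0.3159 0.0000; 0.0000 0.0966]  S=[0.4198 0.0108; 0.0108 0.3041]  K=[0.7527 -0.0080; 0.0408 0.1393]  nu=[-1.8812, -3.7353]  x^+=[-2.6355, -0.6938]  P^+=[0.7623 0.0453; 0.0453 0.4363]

K[0,1] = -0.0080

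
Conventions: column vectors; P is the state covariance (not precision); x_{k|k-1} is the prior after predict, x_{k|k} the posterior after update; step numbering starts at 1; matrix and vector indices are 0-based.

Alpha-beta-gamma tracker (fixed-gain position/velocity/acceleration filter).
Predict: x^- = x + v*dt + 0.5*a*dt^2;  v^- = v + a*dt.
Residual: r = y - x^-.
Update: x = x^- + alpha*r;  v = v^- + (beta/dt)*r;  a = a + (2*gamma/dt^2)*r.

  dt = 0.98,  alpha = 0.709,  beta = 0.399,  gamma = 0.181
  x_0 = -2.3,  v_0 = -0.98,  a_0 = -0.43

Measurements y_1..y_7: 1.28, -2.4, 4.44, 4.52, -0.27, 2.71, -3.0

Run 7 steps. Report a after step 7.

a_post = -3.6619

step 1: x_pred=-3.4669  r=4.7469  x^+=-0.1013  v^+=0.5313  a^+=1.3592
step 2: x_pred=1.0720  r=-3.4720  x^+=-1.3897  v^+=0.4497  a^+=0.0505
step 3: x_pred=-0.9247  r=5.3647  x^+=2.8789  v^+=2.6834  a^+=2.0726
step 4: x_pred=6.5039  r=-1.9839  x^+=5.0973  v^+=3.9069  a^+=1.3248
step 5: x_pred=9.5622  r=-9.8322  x^+=2.5912  v^+=1.2021  a^+=-2.3812
step 6: x_pred=2.6258  r=0.0842  x^+=2.6855  v^+=-1.0972  a^+=-2.3494
step 7: x_pred=0.4820  r=-3.4820  x^+=-1.9867  v^+=-4.8173  a^+=-3.6619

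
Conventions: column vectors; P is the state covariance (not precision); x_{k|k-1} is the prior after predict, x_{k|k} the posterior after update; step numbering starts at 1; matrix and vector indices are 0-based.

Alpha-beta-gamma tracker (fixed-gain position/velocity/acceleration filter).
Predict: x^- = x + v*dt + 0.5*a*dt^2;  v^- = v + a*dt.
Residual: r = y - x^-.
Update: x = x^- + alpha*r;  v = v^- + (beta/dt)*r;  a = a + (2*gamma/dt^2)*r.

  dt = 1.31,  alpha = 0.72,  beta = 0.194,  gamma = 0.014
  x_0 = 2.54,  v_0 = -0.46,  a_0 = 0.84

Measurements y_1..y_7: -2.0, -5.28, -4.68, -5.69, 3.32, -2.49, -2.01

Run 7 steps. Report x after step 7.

step 1: x_pred=2.6582  r=-4.6582  x^+=-0.6957  v^+=-0.0494  a^+=0.7640
step 2: x_pred=-0.1049  r=-5.1751  x^+=-3.8310  v^+=0.1850  a^+=0.6796
step 3: x_pred=-3.0055  r=-1.6745  x^+=-4.2111  v^+=0.8273  a^+=0.6522
step 4: x_pred=-2.5678  r=-3.1222  x^+=-4.8158  v^+=1.2193  a^+=0.6013
step 5: x_pred=-2.7025  r=6.0225  x^+=1.6337  v^+=2.8989  a^+=0.6996
step 6: x_pred=6.0315  r=-8.5215  x^+=-0.1040  v^+=2.5534  a^+=0.5605
step 7: x_pred=3.7219  r=-5.7319  x^+=-0.4051  v^+=2.4388  a^+=0.4670

x_post = -0.4051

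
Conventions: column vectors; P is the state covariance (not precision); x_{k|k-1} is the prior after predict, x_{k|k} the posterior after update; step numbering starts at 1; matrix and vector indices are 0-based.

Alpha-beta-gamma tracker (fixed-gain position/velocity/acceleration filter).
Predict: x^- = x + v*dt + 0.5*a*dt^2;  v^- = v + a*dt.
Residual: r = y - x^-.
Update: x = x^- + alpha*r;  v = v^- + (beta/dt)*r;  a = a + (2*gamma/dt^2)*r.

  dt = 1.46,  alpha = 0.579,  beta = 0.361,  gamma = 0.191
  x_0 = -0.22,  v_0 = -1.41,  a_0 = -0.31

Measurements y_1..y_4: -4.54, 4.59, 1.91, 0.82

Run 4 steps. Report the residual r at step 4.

step 1: x_pred=-2.6090  r=-1.9310  x^+=-3.7270  v^+=-2.3401  a^+=-0.6561
step 2: x_pred=-7.8428  r=12.4328  x^+=-0.6442  v^+=-0.2238  a^+=1.5720
step 3: x_pred=0.7045  r=1.2055  x^+=1.4025  v^+=2.3694  a^+=1.7880
step 4: x_pred=6.7675  r=-5.9475  x^+=3.3239  v^+=3.5093  a^+=0.7222

resid = -5.9475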